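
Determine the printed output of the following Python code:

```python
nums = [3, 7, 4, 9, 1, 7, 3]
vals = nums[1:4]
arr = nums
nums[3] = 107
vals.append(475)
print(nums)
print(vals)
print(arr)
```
[3, 7, 4, 107, 1, 7, 3]
[7, 4, 9, 475]
[3, 7, 4, 107, 1, 7, 3]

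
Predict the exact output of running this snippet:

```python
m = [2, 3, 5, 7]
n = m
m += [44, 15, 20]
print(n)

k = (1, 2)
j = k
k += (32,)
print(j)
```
[2, 3, 5, 7, 44, 15, 20]
(1, 2)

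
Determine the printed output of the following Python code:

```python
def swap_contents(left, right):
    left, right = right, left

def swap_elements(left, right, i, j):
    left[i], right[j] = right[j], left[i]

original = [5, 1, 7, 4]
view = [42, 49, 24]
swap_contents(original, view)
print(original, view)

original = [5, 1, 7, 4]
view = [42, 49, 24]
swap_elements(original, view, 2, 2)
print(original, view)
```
[5, 1, 7, 4] [42, 49, 24]
[5, 1, 24, 4] [42, 49, 7]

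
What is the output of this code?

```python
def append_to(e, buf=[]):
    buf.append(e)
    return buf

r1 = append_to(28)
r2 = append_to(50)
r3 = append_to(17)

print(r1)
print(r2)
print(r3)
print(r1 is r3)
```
[28, 50, 17]
[28, 50, 17]
[28, 50, 17]
True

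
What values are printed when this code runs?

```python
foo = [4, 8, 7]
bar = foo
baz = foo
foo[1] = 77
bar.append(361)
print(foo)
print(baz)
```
[4, 77, 7, 361]
[4, 77, 7, 361]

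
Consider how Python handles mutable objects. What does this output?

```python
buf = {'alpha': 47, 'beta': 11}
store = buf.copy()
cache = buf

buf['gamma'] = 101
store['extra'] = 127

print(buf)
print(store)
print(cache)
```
{'alpha': 47, 'beta': 11, 'gamma': 101}
{'alpha': 47, 'beta': 11, 'extra': 127}
{'alpha': 47, 'beta': 11, 'gamma': 101}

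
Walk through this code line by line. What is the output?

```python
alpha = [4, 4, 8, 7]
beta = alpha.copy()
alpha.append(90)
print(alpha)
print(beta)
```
[4, 4, 8, 7, 90]
[4, 4, 8, 7]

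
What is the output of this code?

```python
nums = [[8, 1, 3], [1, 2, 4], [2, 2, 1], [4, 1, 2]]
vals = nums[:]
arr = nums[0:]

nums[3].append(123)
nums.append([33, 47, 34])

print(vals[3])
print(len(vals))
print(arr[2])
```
[4, 1, 2, 123]
4
[2, 2, 1]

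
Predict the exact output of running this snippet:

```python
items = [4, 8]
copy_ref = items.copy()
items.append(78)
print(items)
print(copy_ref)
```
[4, 8, 78]
[4, 8]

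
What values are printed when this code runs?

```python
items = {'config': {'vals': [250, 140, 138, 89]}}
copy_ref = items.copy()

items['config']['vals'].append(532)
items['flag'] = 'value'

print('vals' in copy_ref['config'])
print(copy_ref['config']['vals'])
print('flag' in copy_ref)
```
True
[250, 140, 138, 89, 532]
False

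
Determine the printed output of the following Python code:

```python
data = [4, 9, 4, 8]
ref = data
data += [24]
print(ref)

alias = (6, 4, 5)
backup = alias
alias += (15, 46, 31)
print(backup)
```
[4, 9, 4, 8, 24]
(6, 4, 5)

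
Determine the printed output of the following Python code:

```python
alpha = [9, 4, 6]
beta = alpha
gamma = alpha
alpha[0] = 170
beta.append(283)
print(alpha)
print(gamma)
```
[170, 4, 6, 283]
[170, 4, 6, 283]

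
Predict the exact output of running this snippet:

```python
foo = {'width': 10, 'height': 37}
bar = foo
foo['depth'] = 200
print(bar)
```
{'width': 10, 'height': 37, 'depth': 200}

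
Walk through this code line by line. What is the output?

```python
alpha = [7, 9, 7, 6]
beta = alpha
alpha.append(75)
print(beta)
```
[7, 9, 7, 6, 75]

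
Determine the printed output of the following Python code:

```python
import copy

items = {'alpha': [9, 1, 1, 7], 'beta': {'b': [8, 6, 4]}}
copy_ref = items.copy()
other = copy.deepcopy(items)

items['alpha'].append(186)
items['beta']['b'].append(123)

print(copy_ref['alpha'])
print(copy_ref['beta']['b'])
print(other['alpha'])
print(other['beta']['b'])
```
[9, 1, 1, 7, 186]
[8, 6, 4, 123]
[9, 1, 1, 7]
[8, 6, 4]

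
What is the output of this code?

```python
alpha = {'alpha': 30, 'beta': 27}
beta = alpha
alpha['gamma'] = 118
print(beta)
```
{'alpha': 30, 'beta': 27, 'gamma': 118}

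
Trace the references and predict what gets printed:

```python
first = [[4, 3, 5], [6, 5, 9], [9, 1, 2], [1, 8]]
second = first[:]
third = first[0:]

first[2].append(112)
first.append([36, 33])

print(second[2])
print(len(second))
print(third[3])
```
[9, 1, 2, 112]
4
[1, 8]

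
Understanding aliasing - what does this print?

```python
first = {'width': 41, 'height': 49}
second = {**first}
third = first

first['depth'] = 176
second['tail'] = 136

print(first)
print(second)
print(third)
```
{'width': 41, 'height': 49, 'depth': 176}
{'width': 41, 'height': 49, 'tail': 136}
{'width': 41, 'height': 49, 'depth': 176}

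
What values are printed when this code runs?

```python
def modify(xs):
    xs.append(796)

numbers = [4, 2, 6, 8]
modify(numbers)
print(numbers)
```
[4, 2, 6, 8, 796]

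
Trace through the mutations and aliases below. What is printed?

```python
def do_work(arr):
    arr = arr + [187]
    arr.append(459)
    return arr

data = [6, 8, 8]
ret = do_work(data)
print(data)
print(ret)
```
[6, 8, 8]
[6, 8, 8, 187, 459]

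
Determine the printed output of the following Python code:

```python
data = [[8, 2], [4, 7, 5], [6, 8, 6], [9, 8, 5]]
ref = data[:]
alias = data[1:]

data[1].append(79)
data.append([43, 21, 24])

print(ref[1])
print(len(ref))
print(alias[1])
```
[4, 7, 5, 79]
4
[6, 8, 6]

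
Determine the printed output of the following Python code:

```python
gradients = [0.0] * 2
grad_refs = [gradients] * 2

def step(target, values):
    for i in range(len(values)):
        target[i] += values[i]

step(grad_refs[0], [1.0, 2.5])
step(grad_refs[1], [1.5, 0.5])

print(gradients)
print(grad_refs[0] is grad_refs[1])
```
[2.5, 3.0]
True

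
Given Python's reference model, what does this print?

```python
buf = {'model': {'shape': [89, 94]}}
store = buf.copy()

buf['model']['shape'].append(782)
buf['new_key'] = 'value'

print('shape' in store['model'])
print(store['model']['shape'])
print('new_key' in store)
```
True
[89, 94, 782]
False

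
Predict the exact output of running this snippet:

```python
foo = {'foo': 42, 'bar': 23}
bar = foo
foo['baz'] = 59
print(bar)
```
{'foo': 42, 'bar': 23, 'baz': 59}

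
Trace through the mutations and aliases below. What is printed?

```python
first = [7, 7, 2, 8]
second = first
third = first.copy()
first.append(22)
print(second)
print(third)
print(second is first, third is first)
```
[7, 7, 2, 8, 22]
[7, 7, 2, 8]
True False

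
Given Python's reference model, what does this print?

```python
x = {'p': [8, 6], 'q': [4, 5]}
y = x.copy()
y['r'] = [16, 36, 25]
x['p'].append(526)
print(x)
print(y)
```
{'p': [8, 6, 526], 'q': [4, 5]}
{'p': [8, 6, 526], 'q': [4, 5], 'r': [16, 36, 25]}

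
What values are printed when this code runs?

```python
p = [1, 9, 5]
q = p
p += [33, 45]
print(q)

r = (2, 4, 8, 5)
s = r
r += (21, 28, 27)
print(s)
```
[1, 9, 5, 33, 45]
(2, 4, 8, 5)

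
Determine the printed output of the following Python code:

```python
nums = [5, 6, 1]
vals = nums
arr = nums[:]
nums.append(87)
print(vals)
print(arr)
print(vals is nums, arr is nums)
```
[5, 6, 1, 87]
[5, 6, 1]
True False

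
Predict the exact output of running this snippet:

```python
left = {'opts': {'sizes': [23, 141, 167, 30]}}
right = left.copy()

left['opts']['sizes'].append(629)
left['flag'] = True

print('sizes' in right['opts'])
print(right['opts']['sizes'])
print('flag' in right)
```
True
[23, 141, 167, 30, 629]
False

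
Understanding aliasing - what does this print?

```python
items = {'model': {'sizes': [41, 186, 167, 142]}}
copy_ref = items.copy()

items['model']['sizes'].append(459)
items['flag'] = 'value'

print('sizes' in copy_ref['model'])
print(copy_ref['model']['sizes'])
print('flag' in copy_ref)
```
True
[41, 186, 167, 142, 459]
False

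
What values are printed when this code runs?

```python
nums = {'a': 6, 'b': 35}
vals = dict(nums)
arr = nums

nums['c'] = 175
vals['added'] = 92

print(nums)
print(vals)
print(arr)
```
{'a': 6, 'b': 35, 'c': 175}
{'a': 6, 'b': 35, 'added': 92}
{'a': 6, 'b': 35, 'c': 175}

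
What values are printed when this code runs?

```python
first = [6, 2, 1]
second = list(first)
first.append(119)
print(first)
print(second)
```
[6, 2, 1, 119]
[6, 2, 1]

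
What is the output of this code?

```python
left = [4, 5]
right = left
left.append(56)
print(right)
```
[4, 5, 56]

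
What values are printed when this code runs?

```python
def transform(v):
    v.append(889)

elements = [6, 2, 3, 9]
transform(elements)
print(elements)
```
[6, 2, 3, 9, 889]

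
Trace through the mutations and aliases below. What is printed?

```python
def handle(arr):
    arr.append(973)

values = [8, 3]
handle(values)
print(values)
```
[8, 3, 973]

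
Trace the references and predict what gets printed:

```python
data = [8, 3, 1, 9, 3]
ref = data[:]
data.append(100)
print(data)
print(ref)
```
[8, 3, 1, 9, 3, 100]
[8, 3, 1, 9, 3]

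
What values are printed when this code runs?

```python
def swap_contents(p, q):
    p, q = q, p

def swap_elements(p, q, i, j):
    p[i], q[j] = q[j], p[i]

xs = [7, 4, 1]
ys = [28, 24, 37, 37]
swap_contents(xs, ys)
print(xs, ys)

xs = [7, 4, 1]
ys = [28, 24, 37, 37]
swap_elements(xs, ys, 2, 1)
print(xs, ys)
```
[7, 4, 1] [28, 24, 37, 37]
[7, 4, 24] [28, 1, 37, 37]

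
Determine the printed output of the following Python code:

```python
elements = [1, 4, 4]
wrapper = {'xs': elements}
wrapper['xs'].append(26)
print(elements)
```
[1, 4, 4, 26]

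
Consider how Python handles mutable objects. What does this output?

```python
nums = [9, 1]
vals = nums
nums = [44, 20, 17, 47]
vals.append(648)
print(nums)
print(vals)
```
[44, 20, 17, 47]
[9, 1, 648]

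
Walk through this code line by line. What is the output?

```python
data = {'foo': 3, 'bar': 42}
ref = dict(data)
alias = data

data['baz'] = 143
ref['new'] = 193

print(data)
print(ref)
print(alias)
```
{'foo': 3, 'bar': 42, 'baz': 143}
{'foo': 3, 'bar': 42, 'new': 193}
{'foo': 3, 'bar': 42, 'baz': 143}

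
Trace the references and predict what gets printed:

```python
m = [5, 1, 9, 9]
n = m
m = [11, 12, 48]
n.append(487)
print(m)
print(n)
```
[11, 12, 48]
[5, 1, 9, 9, 487]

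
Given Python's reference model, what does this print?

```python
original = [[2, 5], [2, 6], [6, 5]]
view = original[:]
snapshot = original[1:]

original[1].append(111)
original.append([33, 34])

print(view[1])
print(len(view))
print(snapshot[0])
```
[2, 6, 111]
3
[2, 6, 111]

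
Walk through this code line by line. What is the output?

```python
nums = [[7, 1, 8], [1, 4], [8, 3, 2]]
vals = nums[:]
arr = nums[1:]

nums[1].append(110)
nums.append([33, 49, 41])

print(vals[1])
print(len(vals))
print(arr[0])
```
[1, 4, 110]
3
[1, 4, 110]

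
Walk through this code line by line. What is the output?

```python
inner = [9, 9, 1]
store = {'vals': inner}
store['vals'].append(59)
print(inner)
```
[9, 9, 1, 59]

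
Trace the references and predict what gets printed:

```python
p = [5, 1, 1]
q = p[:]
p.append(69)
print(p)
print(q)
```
[5, 1, 1, 69]
[5, 1, 1]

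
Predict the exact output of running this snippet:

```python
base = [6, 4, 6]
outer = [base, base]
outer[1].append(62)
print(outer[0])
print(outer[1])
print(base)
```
[6, 4, 6, 62]
[6, 4, 6, 62]
[6, 4, 6, 62]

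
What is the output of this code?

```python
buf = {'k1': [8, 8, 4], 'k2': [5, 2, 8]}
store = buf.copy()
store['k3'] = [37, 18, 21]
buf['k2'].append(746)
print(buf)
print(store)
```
{'k1': [8, 8, 4], 'k2': [5, 2, 8, 746]}
{'k1': [8, 8, 4], 'k2': [5, 2, 8, 746], 'k3': [37, 18, 21]}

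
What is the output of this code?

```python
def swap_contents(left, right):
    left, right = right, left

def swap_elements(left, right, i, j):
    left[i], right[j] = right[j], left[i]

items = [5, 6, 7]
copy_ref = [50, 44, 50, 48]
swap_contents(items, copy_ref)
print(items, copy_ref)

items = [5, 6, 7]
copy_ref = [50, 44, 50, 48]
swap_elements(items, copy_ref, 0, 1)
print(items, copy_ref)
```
[5, 6, 7] [50, 44, 50, 48]
[44, 6, 7] [50, 5, 50, 48]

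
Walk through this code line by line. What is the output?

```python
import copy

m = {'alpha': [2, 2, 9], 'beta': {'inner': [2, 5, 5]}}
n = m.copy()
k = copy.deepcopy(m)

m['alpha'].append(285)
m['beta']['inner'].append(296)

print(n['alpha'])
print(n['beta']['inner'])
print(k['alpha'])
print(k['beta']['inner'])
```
[2, 2, 9, 285]
[2, 5, 5, 296]
[2, 2, 9]
[2, 5, 5]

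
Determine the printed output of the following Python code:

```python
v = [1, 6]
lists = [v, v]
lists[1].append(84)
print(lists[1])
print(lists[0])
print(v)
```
[1, 6, 84]
[1, 6, 84]
[1, 6, 84]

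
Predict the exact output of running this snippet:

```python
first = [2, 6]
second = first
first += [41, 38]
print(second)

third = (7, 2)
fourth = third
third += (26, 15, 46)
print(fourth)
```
[2, 6, 41, 38]
(7, 2)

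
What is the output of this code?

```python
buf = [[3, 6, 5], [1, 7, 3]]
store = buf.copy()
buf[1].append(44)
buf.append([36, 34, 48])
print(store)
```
[[3, 6, 5], [1, 7, 3, 44]]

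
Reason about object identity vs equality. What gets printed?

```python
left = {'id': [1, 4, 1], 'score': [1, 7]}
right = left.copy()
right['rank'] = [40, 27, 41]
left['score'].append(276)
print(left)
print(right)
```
{'id': [1, 4, 1], 'score': [1, 7, 276]}
{'id': [1, 4, 1], 'score': [1, 7, 276], 'rank': [40, 27, 41]}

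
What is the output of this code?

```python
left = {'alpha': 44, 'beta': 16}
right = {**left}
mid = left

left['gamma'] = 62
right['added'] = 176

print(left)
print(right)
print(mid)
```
{'alpha': 44, 'beta': 16, 'gamma': 62}
{'alpha': 44, 'beta': 16, 'added': 176}
{'alpha': 44, 'beta': 16, 'gamma': 62}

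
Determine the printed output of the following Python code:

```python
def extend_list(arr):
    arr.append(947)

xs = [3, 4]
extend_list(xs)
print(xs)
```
[3, 4, 947]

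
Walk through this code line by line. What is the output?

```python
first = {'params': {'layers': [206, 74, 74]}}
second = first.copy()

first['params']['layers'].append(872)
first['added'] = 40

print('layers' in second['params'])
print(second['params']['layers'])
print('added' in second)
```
True
[206, 74, 74, 872]
False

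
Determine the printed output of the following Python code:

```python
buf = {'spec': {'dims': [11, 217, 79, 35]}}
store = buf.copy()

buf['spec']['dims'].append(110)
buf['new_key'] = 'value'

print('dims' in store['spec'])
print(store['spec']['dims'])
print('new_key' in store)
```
True
[11, 217, 79, 35, 110]
False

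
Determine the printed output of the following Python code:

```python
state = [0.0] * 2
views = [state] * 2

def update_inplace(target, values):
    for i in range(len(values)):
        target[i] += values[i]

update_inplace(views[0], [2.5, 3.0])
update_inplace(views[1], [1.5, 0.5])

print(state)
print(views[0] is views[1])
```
[4.0, 3.5]
True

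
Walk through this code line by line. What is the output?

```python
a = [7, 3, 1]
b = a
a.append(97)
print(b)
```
[7, 3, 1, 97]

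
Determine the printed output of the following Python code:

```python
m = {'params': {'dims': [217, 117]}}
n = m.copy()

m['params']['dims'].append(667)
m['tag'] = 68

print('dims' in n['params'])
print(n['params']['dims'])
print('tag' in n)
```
True
[217, 117, 667]
False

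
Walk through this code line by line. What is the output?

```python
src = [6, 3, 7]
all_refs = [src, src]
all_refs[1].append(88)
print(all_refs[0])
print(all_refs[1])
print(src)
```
[6, 3, 7, 88]
[6, 3, 7, 88]
[6, 3, 7, 88]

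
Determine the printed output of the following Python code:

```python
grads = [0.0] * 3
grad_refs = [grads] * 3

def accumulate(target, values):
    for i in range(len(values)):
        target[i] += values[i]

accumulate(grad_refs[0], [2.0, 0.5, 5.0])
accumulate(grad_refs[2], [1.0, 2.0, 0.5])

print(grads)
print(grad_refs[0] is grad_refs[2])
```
[3.0, 2.5, 5.5]
True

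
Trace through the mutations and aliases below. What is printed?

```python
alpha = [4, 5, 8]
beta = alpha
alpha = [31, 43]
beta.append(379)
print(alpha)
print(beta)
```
[31, 43]
[4, 5, 8, 379]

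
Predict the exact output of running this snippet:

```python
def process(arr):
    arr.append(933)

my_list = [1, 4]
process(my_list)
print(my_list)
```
[1, 4, 933]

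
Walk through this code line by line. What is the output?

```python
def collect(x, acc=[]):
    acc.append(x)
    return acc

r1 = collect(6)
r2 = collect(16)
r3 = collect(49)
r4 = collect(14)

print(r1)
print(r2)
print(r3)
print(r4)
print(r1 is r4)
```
[6, 16, 49, 14]
[6, 16, 49, 14]
[6, 16, 49, 14]
[6, 16, 49, 14]
True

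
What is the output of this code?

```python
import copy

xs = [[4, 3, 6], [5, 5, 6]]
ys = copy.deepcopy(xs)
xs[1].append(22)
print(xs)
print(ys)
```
[[4, 3, 6], [5, 5, 6, 22]]
[[4, 3, 6], [5, 5, 6]]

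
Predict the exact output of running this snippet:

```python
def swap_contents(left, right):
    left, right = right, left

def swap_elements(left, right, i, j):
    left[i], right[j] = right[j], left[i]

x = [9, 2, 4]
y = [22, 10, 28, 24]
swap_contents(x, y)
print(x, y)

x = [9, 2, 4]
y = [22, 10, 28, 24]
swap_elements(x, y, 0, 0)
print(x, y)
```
[9, 2, 4] [22, 10, 28, 24]
[22, 2, 4] [9, 10, 28, 24]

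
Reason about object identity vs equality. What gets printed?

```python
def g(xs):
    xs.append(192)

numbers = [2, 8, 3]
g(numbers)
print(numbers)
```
[2, 8, 3, 192]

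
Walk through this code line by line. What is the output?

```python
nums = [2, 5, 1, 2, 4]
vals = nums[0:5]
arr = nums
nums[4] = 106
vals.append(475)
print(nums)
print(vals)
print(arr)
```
[2, 5, 1, 2, 106]
[2, 5, 1, 2, 4, 475]
[2, 5, 1, 2, 106]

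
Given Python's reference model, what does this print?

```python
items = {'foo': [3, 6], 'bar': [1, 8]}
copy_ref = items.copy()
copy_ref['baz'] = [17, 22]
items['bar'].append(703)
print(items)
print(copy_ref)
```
{'foo': [3, 6], 'bar': [1, 8, 703]}
{'foo': [3, 6], 'bar': [1, 8, 703], 'baz': [17, 22]}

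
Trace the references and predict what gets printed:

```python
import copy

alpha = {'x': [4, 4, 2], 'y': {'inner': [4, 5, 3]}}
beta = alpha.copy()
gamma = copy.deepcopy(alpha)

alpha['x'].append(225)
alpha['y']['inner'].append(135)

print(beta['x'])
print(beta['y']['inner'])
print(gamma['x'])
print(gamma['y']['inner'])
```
[4, 4, 2, 225]
[4, 5, 3, 135]
[4, 4, 2]
[4, 5, 3]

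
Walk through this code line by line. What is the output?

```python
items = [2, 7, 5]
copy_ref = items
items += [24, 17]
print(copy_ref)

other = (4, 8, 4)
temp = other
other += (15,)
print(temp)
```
[2, 7, 5, 24, 17]
(4, 8, 4)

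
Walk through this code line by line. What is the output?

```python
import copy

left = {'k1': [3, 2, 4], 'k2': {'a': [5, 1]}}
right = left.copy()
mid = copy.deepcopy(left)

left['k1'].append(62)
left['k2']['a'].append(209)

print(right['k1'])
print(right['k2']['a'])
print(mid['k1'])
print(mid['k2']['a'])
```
[3, 2, 4, 62]
[5, 1, 209]
[3, 2, 4]
[5, 1]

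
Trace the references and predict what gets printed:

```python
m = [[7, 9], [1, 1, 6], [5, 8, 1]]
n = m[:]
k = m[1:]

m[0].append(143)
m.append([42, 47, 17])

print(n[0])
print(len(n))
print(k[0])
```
[7, 9, 143]
3
[1, 1, 6]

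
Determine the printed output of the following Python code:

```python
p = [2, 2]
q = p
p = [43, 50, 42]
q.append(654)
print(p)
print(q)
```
[43, 50, 42]
[2, 2, 654]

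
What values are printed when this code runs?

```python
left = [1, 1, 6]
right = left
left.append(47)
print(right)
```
[1, 1, 6, 47]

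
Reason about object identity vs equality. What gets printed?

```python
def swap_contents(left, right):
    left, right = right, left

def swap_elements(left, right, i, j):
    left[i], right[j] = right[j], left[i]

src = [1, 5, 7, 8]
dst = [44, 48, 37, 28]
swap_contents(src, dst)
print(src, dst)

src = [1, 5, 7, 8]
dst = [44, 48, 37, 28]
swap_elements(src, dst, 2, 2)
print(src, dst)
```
[1, 5, 7, 8] [44, 48, 37, 28]
[1, 5, 37, 8] [44, 48, 7, 28]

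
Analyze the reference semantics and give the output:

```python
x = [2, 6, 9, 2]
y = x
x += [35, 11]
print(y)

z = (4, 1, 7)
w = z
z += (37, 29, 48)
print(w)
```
[2, 6, 9, 2, 35, 11]
(4, 1, 7)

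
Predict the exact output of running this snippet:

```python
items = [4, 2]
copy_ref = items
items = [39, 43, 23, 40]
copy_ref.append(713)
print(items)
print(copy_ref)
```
[39, 43, 23, 40]
[4, 2, 713]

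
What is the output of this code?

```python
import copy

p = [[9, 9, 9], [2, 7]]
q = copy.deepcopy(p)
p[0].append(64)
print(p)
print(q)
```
[[9, 9, 9, 64], [2, 7]]
[[9, 9, 9], [2, 7]]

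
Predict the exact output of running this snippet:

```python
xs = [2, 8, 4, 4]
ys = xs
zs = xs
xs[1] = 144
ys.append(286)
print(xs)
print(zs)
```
[2, 144, 4, 4, 286]
[2, 144, 4, 4, 286]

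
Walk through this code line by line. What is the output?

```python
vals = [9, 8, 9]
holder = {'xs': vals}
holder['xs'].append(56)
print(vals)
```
[9, 8, 9, 56]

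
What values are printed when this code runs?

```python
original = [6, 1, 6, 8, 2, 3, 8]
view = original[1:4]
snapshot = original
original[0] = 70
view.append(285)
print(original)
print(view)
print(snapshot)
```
[70, 1, 6, 8, 2, 3, 8]
[1, 6, 8, 285]
[70, 1, 6, 8, 2, 3, 8]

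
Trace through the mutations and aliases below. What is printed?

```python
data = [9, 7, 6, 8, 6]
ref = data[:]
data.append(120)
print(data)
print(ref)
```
[9, 7, 6, 8, 6, 120]
[9, 7, 6, 8, 6]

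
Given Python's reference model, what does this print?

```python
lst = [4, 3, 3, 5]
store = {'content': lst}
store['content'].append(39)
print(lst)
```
[4, 3, 3, 5, 39]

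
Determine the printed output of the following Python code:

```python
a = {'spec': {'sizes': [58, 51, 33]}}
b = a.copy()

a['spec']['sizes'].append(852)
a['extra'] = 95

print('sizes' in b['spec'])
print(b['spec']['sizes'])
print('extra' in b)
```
True
[58, 51, 33, 852]
False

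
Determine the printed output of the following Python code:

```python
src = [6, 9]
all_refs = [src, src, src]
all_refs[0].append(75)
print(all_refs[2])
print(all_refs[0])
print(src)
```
[6, 9, 75]
[6, 9, 75]
[6, 9, 75]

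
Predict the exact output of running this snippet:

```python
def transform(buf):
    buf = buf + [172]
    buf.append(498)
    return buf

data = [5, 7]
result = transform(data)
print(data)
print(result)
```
[5, 7]
[5, 7, 172, 498]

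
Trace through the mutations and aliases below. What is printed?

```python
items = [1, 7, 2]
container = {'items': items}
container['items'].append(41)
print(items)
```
[1, 7, 2, 41]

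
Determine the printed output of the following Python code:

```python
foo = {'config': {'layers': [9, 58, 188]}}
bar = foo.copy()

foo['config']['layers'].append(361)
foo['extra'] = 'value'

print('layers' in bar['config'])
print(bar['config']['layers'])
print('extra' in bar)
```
True
[9, 58, 188, 361]
False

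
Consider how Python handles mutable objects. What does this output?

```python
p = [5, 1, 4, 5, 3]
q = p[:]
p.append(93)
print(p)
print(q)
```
[5, 1, 4, 5, 3, 93]
[5, 1, 4, 5, 3]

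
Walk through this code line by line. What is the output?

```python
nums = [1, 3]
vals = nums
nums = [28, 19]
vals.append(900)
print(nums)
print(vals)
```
[28, 19]
[1, 3, 900]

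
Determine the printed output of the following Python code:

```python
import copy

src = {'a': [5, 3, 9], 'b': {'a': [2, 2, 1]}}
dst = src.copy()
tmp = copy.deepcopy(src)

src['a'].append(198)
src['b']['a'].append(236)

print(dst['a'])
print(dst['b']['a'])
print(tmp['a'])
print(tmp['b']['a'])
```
[5, 3, 9, 198]
[2, 2, 1, 236]
[5, 3, 9]
[2, 2, 1]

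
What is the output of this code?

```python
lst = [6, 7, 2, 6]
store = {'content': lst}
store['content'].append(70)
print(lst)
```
[6, 7, 2, 6, 70]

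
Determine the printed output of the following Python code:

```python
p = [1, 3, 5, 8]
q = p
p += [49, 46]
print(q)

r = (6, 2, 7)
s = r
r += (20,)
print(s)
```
[1, 3, 5, 8, 49, 46]
(6, 2, 7)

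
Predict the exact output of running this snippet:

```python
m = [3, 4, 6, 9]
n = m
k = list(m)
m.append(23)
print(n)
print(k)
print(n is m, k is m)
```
[3, 4, 6, 9, 23]
[3, 4, 6, 9]
True False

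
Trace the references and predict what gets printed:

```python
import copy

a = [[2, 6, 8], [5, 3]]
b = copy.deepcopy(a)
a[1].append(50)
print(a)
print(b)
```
[[2, 6, 8], [5, 3, 50]]
[[2, 6, 8], [5, 3]]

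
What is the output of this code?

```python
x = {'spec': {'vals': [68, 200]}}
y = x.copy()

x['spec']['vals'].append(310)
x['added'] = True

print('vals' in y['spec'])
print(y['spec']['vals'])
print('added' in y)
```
True
[68, 200, 310]
False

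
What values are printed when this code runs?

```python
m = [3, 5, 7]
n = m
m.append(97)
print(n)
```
[3, 5, 7, 97]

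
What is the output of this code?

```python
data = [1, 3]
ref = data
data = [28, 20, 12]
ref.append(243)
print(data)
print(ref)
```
[28, 20, 12]
[1, 3, 243]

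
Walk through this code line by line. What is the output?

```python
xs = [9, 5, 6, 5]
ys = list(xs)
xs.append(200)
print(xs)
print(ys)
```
[9, 5, 6, 5, 200]
[9, 5, 6, 5]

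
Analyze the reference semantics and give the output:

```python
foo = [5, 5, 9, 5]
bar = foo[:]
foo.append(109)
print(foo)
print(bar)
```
[5, 5, 9, 5, 109]
[5, 5, 9, 5]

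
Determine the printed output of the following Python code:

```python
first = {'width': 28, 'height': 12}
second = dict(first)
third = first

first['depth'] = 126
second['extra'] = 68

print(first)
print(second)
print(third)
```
{'width': 28, 'height': 12, 'depth': 126}
{'width': 28, 'height': 12, 'extra': 68}
{'width': 28, 'height': 12, 'depth': 126}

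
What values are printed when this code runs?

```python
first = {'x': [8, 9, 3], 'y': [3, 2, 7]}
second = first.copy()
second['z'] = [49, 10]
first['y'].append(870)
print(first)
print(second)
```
{'x': [8, 9, 3], 'y': [3, 2, 7, 870]}
{'x': [8, 9, 3], 'y': [3, 2, 7, 870], 'z': [49, 10]}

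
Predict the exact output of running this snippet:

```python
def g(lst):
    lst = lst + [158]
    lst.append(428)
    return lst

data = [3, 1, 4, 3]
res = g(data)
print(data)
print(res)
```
[3, 1, 4, 3]
[3, 1, 4, 3, 158, 428]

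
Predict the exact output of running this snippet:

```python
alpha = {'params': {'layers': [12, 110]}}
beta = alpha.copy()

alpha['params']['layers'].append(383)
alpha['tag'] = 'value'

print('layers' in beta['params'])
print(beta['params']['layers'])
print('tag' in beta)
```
True
[12, 110, 383]
False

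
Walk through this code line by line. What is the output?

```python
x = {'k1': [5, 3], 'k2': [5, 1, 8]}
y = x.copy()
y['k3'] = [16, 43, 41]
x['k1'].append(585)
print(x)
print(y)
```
{'k1': [5, 3, 585], 'k2': [5, 1, 8]}
{'k1': [5, 3, 585], 'k2': [5, 1, 8], 'k3': [16, 43, 41]}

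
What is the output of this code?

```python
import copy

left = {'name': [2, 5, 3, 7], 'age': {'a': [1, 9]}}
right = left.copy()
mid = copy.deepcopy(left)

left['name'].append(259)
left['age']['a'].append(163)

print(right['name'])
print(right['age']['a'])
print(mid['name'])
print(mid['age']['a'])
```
[2, 5, 3, 7, 259]
[1, 9, 163]
[2, 5, 3, 7]
[1, 9]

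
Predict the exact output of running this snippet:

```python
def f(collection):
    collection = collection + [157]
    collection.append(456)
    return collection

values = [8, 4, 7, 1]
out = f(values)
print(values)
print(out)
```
[8, 4, 7, 1]
[8, 4, 7, 1, 157, 456]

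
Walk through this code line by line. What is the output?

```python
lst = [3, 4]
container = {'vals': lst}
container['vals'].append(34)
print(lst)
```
[3, 4, 34]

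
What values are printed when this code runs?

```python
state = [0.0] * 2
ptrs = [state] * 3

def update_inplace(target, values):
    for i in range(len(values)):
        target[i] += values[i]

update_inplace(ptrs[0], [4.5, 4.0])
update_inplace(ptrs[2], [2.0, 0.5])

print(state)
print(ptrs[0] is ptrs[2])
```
[6.5, 4.5]
True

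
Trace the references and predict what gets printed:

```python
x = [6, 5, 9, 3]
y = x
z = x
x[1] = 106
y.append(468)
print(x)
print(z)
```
[6, 106, 9, 3, 468]
[6, 106, 9, 3, 468]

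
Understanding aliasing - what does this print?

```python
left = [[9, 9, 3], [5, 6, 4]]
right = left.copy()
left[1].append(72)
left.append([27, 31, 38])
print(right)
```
[[9, 9, 3], [5, 6, 4, 72]]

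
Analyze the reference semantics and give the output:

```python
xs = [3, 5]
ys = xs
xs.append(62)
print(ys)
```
[3, 5, 62]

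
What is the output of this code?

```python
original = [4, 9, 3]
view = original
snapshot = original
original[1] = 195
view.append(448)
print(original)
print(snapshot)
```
[4, 195, 3, 448]
[4, 195, 3, 448]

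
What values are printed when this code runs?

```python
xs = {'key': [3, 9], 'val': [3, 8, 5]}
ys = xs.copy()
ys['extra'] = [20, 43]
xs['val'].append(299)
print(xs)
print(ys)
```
{'key': [3, 9], 'val': [3, 8, 5, 299]}
{'key': [3, 9], 'val': [3, 8, 5, 299], 'extra': [20, 43]}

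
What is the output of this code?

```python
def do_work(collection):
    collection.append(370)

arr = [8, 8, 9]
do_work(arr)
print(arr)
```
[8, 8, 9, 370]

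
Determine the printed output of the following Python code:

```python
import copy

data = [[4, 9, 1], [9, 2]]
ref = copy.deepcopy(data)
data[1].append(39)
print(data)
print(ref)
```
[[4, 9, 1], [9, 2, 39]]
[[4, 9, 1], [9, 2]]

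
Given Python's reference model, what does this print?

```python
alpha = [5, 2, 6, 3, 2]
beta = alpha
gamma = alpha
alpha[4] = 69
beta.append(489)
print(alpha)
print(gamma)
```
[5, 2, 6, 3, 69, 489]
[5, 2, 6, 3, 69, 489]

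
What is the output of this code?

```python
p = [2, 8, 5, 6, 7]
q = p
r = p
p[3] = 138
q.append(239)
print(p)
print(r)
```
[2, 8, 5, 138, 7, 239]
[2, 8, 5, 138, 7, 239]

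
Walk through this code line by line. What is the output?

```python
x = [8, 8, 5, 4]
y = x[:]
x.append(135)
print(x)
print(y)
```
[8, 8, 5, 4, 135]
[8, 8, 5, 4]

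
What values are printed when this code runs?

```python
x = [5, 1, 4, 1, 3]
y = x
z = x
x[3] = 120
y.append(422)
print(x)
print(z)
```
[5, 1, 4, 120, 3, 422]
[5, 1, 4, 120, 3, 422]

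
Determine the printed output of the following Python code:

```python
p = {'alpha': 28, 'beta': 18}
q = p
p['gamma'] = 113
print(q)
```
{'alpha': 28, 'beta': 18, 'gamma': 113}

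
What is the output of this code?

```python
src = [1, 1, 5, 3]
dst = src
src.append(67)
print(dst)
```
[1, 1, 5, 3, 67]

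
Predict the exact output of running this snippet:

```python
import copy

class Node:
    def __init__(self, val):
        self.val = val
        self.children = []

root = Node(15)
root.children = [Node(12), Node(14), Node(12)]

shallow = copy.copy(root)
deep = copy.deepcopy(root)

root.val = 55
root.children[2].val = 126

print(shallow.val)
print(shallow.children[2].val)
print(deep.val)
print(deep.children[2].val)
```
15
126
15
12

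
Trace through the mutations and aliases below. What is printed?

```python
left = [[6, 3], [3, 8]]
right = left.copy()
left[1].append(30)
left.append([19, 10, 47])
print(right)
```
[[6, 3], [3, 8, 30]]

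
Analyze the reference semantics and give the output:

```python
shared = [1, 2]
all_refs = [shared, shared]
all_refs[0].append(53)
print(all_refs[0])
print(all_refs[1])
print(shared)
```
[1, 2, 53]
[1, 2, 53]
[1, 2, 53]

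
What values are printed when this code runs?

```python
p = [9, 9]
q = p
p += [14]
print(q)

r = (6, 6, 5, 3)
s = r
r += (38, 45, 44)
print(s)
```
[9, 9, 14]
(6, 6, 5, 3)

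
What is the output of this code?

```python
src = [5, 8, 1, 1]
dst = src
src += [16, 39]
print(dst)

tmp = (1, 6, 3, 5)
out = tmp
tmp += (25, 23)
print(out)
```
[5, 8, 1, 1, 16, 39]
(1, 6, 3, 5)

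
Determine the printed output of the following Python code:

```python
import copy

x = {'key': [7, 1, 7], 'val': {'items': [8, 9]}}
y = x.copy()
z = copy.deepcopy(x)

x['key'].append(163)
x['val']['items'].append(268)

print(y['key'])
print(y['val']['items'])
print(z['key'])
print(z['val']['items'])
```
[7, 1, 7, 163]
[8, 9, 268]
[7, 1, 7]
[8, 9]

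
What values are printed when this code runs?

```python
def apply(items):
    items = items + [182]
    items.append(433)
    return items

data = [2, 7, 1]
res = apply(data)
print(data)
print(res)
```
[2, 7, 1]
[2, 7, 1, 182, 433]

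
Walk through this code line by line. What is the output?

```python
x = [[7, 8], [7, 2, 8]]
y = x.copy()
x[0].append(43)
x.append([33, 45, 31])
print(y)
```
[[7, 8, 43], [7, 2, 8]]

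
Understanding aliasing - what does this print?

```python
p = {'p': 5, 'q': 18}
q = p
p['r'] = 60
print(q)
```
{'p': 5, 'q': 18, 'r': 60}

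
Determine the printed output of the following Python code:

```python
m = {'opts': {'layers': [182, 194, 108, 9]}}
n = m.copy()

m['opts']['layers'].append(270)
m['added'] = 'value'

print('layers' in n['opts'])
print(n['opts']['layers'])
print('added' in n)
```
True
[182, 194, 108, 9, 270]
False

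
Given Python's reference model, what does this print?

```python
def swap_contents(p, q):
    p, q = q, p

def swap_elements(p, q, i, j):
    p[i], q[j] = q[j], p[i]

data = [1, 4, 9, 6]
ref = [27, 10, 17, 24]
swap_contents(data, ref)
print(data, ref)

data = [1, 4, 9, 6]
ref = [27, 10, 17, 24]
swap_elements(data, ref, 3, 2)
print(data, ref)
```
[1, 4, 9, 6] [27, 10, 17, 24]
[1, 4, 9, 17] [27, 10, 6, 24]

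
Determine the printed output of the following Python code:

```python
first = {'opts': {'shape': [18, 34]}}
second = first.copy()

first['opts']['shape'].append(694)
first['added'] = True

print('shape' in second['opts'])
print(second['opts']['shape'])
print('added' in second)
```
True
[18, 34, 694]
False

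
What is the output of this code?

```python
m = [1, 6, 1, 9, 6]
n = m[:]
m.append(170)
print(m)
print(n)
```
[1, 6, 1, 9, 6, 170]
[1, 6, 1, 9, 6]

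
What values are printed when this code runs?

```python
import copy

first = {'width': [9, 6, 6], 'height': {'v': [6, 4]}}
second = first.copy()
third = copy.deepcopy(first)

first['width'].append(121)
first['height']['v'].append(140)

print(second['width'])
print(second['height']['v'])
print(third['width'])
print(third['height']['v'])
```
[9, 6, 6, 121]
[6, 4, 140]
[9, 6, 6]
[6, 4]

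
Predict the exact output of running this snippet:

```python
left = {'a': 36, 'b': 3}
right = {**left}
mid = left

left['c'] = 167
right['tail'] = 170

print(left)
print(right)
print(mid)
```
{'a': 36, 'b': 3, 'c': 167}
{'a': 36, 'b': 3, 'tail': 170}
{'a': 36, 'b': 3, 'c': 167}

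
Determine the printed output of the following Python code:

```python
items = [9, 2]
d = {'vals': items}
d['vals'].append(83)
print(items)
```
[9, 2, 83]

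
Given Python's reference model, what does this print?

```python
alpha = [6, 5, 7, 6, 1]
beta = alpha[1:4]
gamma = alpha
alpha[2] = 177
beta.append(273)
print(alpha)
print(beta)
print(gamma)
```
[6, 5, 177, 6, 1]
[5, 7, 6, 273]
[6, 5, 177, 6, 1]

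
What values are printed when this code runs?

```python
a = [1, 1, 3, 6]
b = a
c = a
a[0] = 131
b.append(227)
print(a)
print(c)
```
[131, 1, 3, 6, 227]
[131, 1, 3, 6, 227]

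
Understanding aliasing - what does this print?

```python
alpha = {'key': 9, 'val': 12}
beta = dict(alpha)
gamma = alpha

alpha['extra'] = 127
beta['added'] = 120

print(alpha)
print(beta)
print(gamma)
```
{'key': 9, 'val': 12, 'extra': 127}
{'key': 9, 'val': 12, 'added': 120}
{'key': 9, 'val': 12, 'extra': 127}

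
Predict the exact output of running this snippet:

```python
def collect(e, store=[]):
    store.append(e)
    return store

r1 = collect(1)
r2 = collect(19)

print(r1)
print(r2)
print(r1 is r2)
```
[1, 19]
[1, 19]
True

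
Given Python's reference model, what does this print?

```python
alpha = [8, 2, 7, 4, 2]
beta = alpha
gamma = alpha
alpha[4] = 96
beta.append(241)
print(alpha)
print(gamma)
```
[8, 2, 7, 4, 96, 241]
[8, 2, 7, 4, 96, 241]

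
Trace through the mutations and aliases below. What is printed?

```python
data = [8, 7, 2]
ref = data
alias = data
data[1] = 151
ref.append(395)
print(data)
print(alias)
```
[8, 151, 2, 395]
[8, 151, 2, 395]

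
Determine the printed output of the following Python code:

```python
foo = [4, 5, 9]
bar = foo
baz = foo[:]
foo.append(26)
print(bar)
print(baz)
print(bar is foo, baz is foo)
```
[4, 5, 9, 26]
[4, 5, 9]
True False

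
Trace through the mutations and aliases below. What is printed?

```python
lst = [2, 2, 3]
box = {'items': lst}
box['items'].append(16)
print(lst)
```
[2, 2, 3, 16]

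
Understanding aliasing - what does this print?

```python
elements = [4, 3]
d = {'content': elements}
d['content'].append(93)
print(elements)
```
[4, 3, 93]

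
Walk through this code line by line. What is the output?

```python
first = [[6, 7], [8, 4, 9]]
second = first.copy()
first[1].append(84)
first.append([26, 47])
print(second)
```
[[6, 7], [8, 4, 9, 84]]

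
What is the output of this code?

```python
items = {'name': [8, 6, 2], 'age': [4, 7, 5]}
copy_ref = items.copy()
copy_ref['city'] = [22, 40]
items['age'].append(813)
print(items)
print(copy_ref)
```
{'name': [8, 6, 2], 'age': [4, 7, 5, 813]}
{'name': [8, 6, 2], 'age': [4, 7, 5, 813], 'city': [22, 40]}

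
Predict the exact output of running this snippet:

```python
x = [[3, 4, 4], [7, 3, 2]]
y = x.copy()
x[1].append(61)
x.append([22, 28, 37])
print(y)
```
[[3, 4, 4], [7, 3, 2, 61]]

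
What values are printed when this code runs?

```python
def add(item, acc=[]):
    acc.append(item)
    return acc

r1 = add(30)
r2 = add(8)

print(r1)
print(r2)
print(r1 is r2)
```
[30, 8]
[30, 8]
True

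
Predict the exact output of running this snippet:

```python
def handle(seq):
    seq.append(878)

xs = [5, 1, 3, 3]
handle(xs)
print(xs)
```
[5, 1, 3, 3, 878]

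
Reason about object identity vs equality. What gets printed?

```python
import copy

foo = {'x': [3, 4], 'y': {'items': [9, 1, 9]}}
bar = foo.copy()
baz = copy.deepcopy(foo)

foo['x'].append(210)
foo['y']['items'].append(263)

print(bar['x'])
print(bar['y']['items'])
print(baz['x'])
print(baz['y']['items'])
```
[3, 4, 210]
[9, 1, 9, 263]
[3, 4]
[9, 1, 9]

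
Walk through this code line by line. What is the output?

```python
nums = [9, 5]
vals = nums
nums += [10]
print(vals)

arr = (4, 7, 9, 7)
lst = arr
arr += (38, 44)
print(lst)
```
[9, 5, 10]
(4, 7, 9, 7)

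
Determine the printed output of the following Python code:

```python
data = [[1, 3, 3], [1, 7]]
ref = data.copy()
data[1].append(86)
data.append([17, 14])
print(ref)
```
[[1, 3, 3], [1, 7, 86]]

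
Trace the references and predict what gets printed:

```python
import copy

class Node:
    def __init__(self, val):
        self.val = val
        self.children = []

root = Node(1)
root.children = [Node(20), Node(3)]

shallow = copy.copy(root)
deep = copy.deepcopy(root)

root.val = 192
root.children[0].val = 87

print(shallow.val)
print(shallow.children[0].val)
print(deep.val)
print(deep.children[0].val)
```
1
87
1
20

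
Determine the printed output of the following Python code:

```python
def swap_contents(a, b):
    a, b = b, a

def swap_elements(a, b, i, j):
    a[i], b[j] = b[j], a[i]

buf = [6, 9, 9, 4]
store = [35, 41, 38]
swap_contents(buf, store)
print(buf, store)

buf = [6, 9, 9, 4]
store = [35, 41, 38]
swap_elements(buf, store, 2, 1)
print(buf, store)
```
[6, 9, 9, 4] [35, 41, 38]
[6, 9, 41, 4] [35, 9, 38]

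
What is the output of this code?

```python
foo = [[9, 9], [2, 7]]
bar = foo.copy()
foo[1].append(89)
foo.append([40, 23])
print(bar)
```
[[9, 9], [2, 7, 89]]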